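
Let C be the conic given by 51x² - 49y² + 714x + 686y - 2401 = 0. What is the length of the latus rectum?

102/7

51(x² + 14x) -49(y² - 14y) = 2401
Complete the square: 51(x + 7)² -49(y - 7)² = 2401 + 2499 - 2401 = 2499
Divide through by 2499 to get (x + 7)²/49 - (y - 7)²/51 = 1.
Hyperbola, center (-7, 7), transverse axis horizontal; a² = 49, b² = 51.
Latus rectum length = 2b²/a = 2·51/7 = 102/7.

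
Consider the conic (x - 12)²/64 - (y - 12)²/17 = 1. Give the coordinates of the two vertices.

Center (12, 12). The positive term is the x-term, so the transverse axis is horizontal; a² = 64, b² = 17.
a = 8. Vertices at (h ± a, k).

(4, 12) and (20, 12)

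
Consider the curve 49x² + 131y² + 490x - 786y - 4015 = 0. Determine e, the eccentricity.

Collect terms: 49(x² + 10x) + 131(y² - 6y) = 4015
Complete the square: 49(x + 5)² + 131(y - 3)² = 4015 + 1225 + 1179 = 6419
Dividing both sides by 6419: (x + 5)²/131 + (y - 3)²/49 = 1
Ellipse, center (-5, 3), major axis horizontal; a² = 131, b² = 49.
c² = a² - b² = 82, so c = √82.
e = c/a = √82/√131 = √10742/131.

e = √10742/131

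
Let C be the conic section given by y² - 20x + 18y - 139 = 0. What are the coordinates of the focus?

Only y is squared. Complete the square in y: (y + 9)² = 20(x + 11).
Vertex (-11, -9); 4p = 20 so p = 5. Opens right.
Focus is p units from the vertex along the axis: (h + p, k).

(-6, -9)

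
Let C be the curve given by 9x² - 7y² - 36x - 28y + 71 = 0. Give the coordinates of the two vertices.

(2, -5) and (2, 1)

9(x² - 4x) -7(y² + 4y) = -71
Completing the square gives 9(x - 2)² -7(y + 2)² = -71 + 36 - 28 = -63.
Divide by -63: (y + 2)²/9 - (x - 2)²/7 = 1
Hyperbola, center (2, -2), transverse axis vertical; a² = 9, b² = 7.
a = 3. Vertices at (h, k ± a).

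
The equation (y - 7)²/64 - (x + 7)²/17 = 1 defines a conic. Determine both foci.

Center (-7, 7). The positive term is the y-term, so the transverse axis is vertical; a² = 64, b² = 17.
c² = a² + b² = 64 + 17 = 81, so c = 9.
Foci lie on the vertical axis through the center: (h, k ± c).

(-7, -2) and (-7, 16)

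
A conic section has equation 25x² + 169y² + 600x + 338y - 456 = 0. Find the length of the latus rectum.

Rearranging, 25(x² + 24x) + 169(y² + 2y) = 456.
Complete the square: 25(x + 12)² + 169(y + 1)² = 456 + 3600 + 169 = 4225
Divide through by 4225 to get (x + 12)²/169 + (y + 1)²/25 = 1.
Ellipse, center (-12, -1), major axis horizontal; a² = 169, b² = 25.
Latus rectum length = 2b²/a = 2·25/13 = 50/13.

50/13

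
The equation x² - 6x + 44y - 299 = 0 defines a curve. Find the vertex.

(3, 7)

Only x is squared. Complete the square in x: (x - 3)² = -44(y - 7).
Vertex (3, 7); 4p = -44 so p = -11. Opens down.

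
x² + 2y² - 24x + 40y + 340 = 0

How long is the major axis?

Group: (x² - 24x) + 2(y² + 20y) = -340
Complete the square: (x - 12)² + 2(y + 10)² = -340 + 144 + 200 = 4
Divide through by 4 to get (x - 12)²/4 + (y + 10)²/2 = 1.
Ellipse, center (12, -10), major axis horizontal; a² = 4, b² = 2.
a² = 4 so a = 2; the major axis has length 2a = 4.

4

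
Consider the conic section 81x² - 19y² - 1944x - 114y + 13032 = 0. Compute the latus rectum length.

38/9

81(x² - 24x) -19(y² + 6y) = -13032
Complete the square in x and y: 81(x - 12)² -19(y + 3)² = -13032 + 11664 - 171 = -1539
Dividing both sides by -1539: (y + 3)²/81 - (x - 12)²/19 = 1
Hyperbola, center (12, -3), transverse axis vertical; a² = 81, b² = 19.
Latus rectum length = 2b²/a = 2·19/9 = 38/9.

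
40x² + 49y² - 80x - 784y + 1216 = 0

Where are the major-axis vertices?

(-6, 8) and (8, 8)

Group the x- and y-terms: 40(x² - 2x) + 49(y² - 16y) = -1216
40(x - 1)² + 49(y - 8)² = -1216 + 40 + 3136 = 1960
Divide through by 1960 to get (x - 1)²/49 + (y - 8)²/40 = 1.
Ellipse, center (1, 8), major axis horizontal; a² = 49, b² = 40.
a = 7. Vertices at (h ± a, k).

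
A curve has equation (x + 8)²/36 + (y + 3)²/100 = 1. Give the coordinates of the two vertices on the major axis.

(-8, -13) and (-8, 7)

Center (-8, -3). The larger denominator 100 sits under the y-term, so the major axis is vertical; a² = 100, b² = 36.
a = 10. Vertices at (h, k ± a).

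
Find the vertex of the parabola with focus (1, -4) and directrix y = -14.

The vertex is the midpoint between the focus and the directrix along the axis of symmetry.
Axis is vertical (directrix is horizontal). Vertex y-coordinate = (-4 + (-14))/2 = -9; x-coordinate = 1.

(1, -9)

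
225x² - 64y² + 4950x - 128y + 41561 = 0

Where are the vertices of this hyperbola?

(-11, -16) and (-11, 14)

Rearranging, 225(x² + 22x) -64(y² + 2y) = -41561.
Completing the square gives 225(x + 11)² -64(y + 1)² = -41561 + 27225 - 64 = -14400.
Dividing both sides by -14400: (y + 1)²/225 - (x + 11)²/64 = 1
Hyperbola, center (-11, -1), transverse axis vertical; a² = 225, b² = 64.
a = 15. Vertices at (h, k ± a).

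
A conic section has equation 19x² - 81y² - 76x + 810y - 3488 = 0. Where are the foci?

(-8, 5) and (12, 5)

Rearranging, 19(x² - 4x) -81(y² - 10y) = 3488.
19(x - 2)² -81(y - 5)² = 3488 + 76 - 2025 = 1539
Dividing both sides by 1539: (x - 2)²/81 - (y - 5)²/19 = 1
Hyperbola, center (2, 5), transverse axis horizontal; a² = 81, b² = 19.
c² = a² + b² = 81 + 19 = 100, so c = 10.
Foci lie on the horizontal axis through the center: (h ± c, k).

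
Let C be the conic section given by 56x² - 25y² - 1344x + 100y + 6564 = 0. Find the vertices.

(7, 2) and (17, 2)

Rearranging, 56(x² - 24x) -25(y² - 4y) = -6564.
Complete the square in x and y: 56(x - 12)² -25(y - 2)² = -6564 + 8064 - 100 = 1400
Divide through by 1400 to get (x - 12)²/25 - (y - 2)²/56 = 1.
Hyperbola, center (12, 2), transverse axis horizontal; a² = 25, b² = 56.
a = 5. Vertices at (h ± a, k).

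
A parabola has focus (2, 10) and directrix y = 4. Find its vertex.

The vertex is the midpoint between the focus and the directrix along the axis of symmetry.
Axis is vertical (directrix is horizontal). Vertex y-coordinate = (10 + 4)/2 = 7; x-coordinate = 2.

(2, 7)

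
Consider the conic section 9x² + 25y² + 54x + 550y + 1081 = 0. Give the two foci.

(-15, -11) and (9, -11)

Rearranging, 9(x² + 6x) + 25(y² + 22y) = -1081.
Complete the square in x and y: 9(x + 3)² + 25(y + 11)² = -1081 + 81 + 3025 = 2025
Divide by 2025: (x + 3)²/225 + (y + 11)²/81 = 1
Ellipse, center (-3, -11), major axis horizontal; a² = 225, b² = 81.
c² = a² - b² = 225 - 81 = 144, so c = 12.
Foci lie on the horizontal axis through the center: (h ± c, k).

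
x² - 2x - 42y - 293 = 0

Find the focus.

(1, 7/2)

Only x is squared. Complete the square in x: (x - 1)² = 42(y + 7).
Vertex (1, -7); 4p = 42 so p = 21/2. Opens up.
Focus is p units from the vertex along the axis: (h, k + p).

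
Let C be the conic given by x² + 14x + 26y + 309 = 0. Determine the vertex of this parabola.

(-7, -10)

Only x is squared. Complete the square in x: (x + 7)² = -26(y + 10).
Vertex (-7, -10); 4p = -26 so p = -13/2. Opens down.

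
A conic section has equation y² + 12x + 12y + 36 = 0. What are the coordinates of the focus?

(-3, -6)

Only y is squared. Complete the square in y: (y + 6)² = -12x.
Vertex (0, -6); 4p = -12 so p = -3. Opens left.
Focus is p units from the vertex along the axis: (h + p, k).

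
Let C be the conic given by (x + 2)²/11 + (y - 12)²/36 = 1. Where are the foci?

Center (-2, 12). The larger denominator 36 sits under the y-term, so the major axis is vertical; a² = 36, b² = 11.
c² = a² - b² = 36 - 11 = 25, so c = 5.
Foci lie on the vertical axis through the center: (h, k ± c).

(-2, 7) and (-2, 17)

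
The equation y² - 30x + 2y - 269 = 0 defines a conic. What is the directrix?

x = -33/2

Only y is squared. Complete the square in y: (y + 1)² = 30(x + 9).
Vertex (-9, -1); 4p = 30 so p = 15/2. Opens right.
Directrix is the vertical line x = h − p = -9 − (15/2) = -33/2.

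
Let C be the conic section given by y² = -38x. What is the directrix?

Vertex (0, 0); 4p = -38 so p = -19/2. Opens left.
Directrix is the vertical line x = h − p = 0 − (-19/2) = 19/2.

x = 19/2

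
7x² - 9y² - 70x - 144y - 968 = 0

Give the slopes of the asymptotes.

7(x² - 10x) -9(y² + 16y) = 968
Complete the square: 7(x - 5)² -9(y + 8)² = 968 + 175 - 576 = 567
Divide through by 567 to get (x - 5)²/81 - (y + 8)²/63 = 1.
Hyperbola, center (5, -8), transverse axis horizontal; a² = 81, b² = 63.
For a horizontal hyperbola the asymptotes have slope ±b/a.
Here that is ±3√7/9 = ±√7/3.

√7/3 and -√7/3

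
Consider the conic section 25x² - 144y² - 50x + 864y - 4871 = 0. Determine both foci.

Collect terms: 25(x² - 2x) -144(y² - 6y) = 4871
Completing the square gives 25(x - 1)² -144(y - 3)² = 4871 + 25 - 1296 = 3600.
Divide by 3600: (x - 1)²/144 - (y - 3)²/25 = 1
Hyperbola, center (1, 3), transverse axis horizontal; a² = 144, b² = 25.
c² = a² + b² = 144 + 25 = 169, so c = 13.
Foci lie on the horizontal axis through the center: (h ± c, k).

(-12, 3) and (14, 3)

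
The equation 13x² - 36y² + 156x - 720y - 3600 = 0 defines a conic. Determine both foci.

(-13, -10) and (1, -10)

13(x² + 12x) -36(y² + 20y) = 3600
Complete the square: 13(x + 6)² -36(y + 10)² = 3600 + 468 - 3600 = 468
Divide by 468: (x + 6)²/36 - (y + 10)²/13 = 1
Hyperbola, center (-6, -10), transverse axis horizontal; a² = 36, b² = 13.
c² = a² + b² = 36 + 13 = 49, so c = 7.
Foci lie on the horizontal axis through the center: (h ± c, k).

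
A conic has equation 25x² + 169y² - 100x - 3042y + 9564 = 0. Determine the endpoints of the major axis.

(-11, 9) and (15, 9)

Rearranging, 25(x² - 4x) + 169(y² - 18y) = -9564.
Complete the square: 25(x - 2)² + 169(y - 9)² = -9564 + 100 + 13689 = 4225
Dividing both sides by 4225: (x - 2)²/169 + (y - 9)²/25 = 1
Ellipse, center (2, 9), major axis horizontal; a² = 169, b² = 25.
a = 13. Vertices at (h ± a, k).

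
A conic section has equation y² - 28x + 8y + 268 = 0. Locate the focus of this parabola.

(16, -4)

Only y is squared. Complete the square in y: (y + 4)² = 28(x - 9).
Vertex (9, -4); 4p = 28 so p = 7. Opens right.
Focus is p units from the vertex along the axis: (h + p, k).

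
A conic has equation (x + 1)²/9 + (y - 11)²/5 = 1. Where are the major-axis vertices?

(-4, 11) and (2, 11)

Center (-1, 11). The larger denominator 9 sits under the x-term, so the major axis is horizontal; a² = 9, b² = 5.
a = 3. Vertices at (h ± a, k).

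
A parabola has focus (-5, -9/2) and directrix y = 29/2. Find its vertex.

The vertex is the midpoint between the focus and the directrix along the axis of symmetry.
Axis is vertical (directrix is horizontal). Vertex y-coordinate = (-9/2 + 29/2)/2 = 5; x-coordinate = -5.

(-5, 5)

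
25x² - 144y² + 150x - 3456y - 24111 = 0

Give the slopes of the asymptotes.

5/12 and -5/12

Collect terms: 25(x² + 6x) -144(y² + 24y) = 24111
Complete the square: 25(x + 3)² -144(y + 12)² = 24111 + 225 - 20736 = 3600
Divide through by 3600 to get (x + 3)²/144 - (y + 12)²/25 = 1.
Hyperbola, center (-3, -12), transverse axis horizontal; a² = 144, b² = 25.
For a horizontal hyperbola the asymptotes have slope ±b/a.
Here that is ±5/12.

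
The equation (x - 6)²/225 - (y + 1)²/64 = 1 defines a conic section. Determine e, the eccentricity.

e = 17/15

Center (6, -1). The positive term is the x-term, so the transverse axis is horizontal; a² = 225, b² = 64.
c² = a² + b² = 289, so c = 17.
e = c/a = 17/15.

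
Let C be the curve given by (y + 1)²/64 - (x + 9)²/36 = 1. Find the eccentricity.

Center (-9, -1). The positive term is the y-term, so the transverse axis is vertical; a² = 64, b² = 36.
c² = a² + b² = 100, so c = 10.
e = c/a = 10/8 = 5/4.

e = 5/4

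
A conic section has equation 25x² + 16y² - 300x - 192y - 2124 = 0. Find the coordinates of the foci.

(6, -3) and (6, 15)

Rearranging, 25(x² - 12x) + 16(y² - 12y) = 2124.
25(x - 6)² + 16(y - 6)² = 2124 + 900 + 576 = 3600
Divide through by 3600 to get (x - 6)²/144 + (y - 6)²/225 = 1.
Ellipse, center (6, 6), major axis vertical; a² = 225, b² = 144.
c² = a² - b² = 225 - 144 = 81, so c = 9.
Foci lie on the vertical axis through the center: (h, k ± c).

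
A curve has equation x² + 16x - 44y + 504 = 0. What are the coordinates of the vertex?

(-8, 10)

Only x is squared. Complete the square in x: (x + 8)² = 44(y - 10).
Vertex (-8, 10); 4p = 44 so p = 11. Opens up.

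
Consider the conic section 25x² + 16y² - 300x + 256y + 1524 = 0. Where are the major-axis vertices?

Group: 25(x² - 12x) + 16(y² + 16y) = -1524
Completing the square gives 25(x - 6)² + 16(y + 8)² = -1524 + 900 + 1024 = 400.
Divide through by 400 to get (x - 6)²/16 + (y + 8)²/25 = 1.
Ellipse, center (6, -8), major axis vertical; a² = 25, b² = 16.
a = 5. Vertices at (h, k ± a).

(6, -13) and (6, -3)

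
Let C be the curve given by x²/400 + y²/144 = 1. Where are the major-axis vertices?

Center (0, 0). The larger denominator 400 sits under the x-term, so the major axis is horizontal; a² = 400, b² = 144.
a = 20. Vertices at (h ± a, k).

(-20, 0) and (20, 0)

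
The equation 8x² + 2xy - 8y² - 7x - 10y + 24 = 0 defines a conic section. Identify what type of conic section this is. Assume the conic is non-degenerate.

A = 8, B = 2, C = -8.
Discriminant B² − 4AC = 2² − 4·8·(-8) = 260.
B² − 4AC > 0 ⇒ hyperbola.

hyperbola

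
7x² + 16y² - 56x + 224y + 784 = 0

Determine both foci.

(1, -7) and (7, -7)

Group: 7(x² - 8x) + 16(y² + 14y) = -784
Complete the square: 7(x - 4)² + 16(y + 7)² = -784 + 112 + 784 = 112
Divide through by 112 to get (x - 4)²/16 + (y + 7)²/7 = 1.
Ellipse, center (4, -7), major axis horizontal; a² = 16, b² = 7.
c² = a² - b² = 16 - 7 = 9, so c = 3.
Foci lie on the horizontal axis through the center: (h ± c, k).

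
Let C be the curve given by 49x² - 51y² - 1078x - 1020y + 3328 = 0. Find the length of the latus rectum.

Collect terms: 49(x² - 22x) -51(y² + 20y) = -3328
49(x - 11)² -51(y + 10)² = -3328 + 5929 - 5100 = -2499
Divide by -2499: (y + 10)²/49 - (x - 11)²/51 = 1
Hyperbola, center (11, -10), transverse axis vertical; a² = 49, b² = 51.
Latus rectum length = 2b²/a = 2·51/7 = 102/7.

102/7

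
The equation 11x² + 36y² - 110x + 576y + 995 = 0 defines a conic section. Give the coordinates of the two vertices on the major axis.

Group: 11(x² - 10x) + 36(y² + 16y) = -995
Completing the square gives 11(x - 5)² + 36(y + 8)² = -995 + 275 + 2304 = 1584.
Divide by 1584: (x - 5)²/144 + (y + 8)²/44 = 1
Ellipse, center (5, -8), major axis horizontal; a² = 144, b² = 44.
a = 12. Vertices at (h ± a, k).

(-7, -8) and (17, -8)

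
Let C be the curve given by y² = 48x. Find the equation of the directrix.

Vertex (0, 0); 4p = 48 so p = 12. Opens right.
Directrix is the vertical line x = h − p = 0 − (12) = -12.

x = -12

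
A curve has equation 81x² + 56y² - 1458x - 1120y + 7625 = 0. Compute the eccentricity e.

e = 5/9

Group: 81(x² - 18x) + 56(y² - 20y) = -7625
81(x - 9)² + 56(y - 10)² = -7625 + 6561 + 5600 = 4536
Dividing both sides by 4536: (x - 9)²/56 + (y - 10)²/81 = 1
Ellipse, center (9, 10), major axis vertical; a² = 81, b² = 56.
c² = a² - b² = 25, so c = 5.
e = c/a = 5/9.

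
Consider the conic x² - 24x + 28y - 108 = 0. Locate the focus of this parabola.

Only x is squared. Complete the square in x: (x - 12)² = -28(y - 9).
Vertex (12, 9); 4p = -28 so p = -7. Opens down.
Focus is p units from the vertex along the axis: (h, k + p).

(12, 2)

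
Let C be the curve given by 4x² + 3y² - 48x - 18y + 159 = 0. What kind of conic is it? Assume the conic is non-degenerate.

No xy term. Coefficients of x² and y² are A = 4, C = 3.
A and C have the same sign but A ≠ C ⇒ ellipse.

ellipse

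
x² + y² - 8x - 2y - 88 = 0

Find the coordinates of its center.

(4, 1)

Collect terms: (x² - 8x) + (y² - 2y) = 88
Complete the square: (x - 4)² + (y - 1)² = 88 + 16 + 1 = 105
So (x - 4)² + (y - 1)² = 105.
Circle centered at (4, 1) with r² = 105.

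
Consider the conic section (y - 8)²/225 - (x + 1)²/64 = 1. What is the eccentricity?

e = 17/15

Center (-1, 8). The positive term is the y-term, so the transverse axis is vertical; a² = 225, b² = 64.
c² = a² + b² = 289, so c = 17.
e = c/a = 17/15.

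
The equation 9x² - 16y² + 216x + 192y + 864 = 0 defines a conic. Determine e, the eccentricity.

Group: 9(x² + 24x) -16(y² - 12y) = -864
Complete the square in x and y: 9(x + 12)² -16(y - 6)² = -864 + 1296 - 576 = -144
Divide through by -144 to get (y - 6)²/9 - (x + 12)²/16 = 1.
Hyperbola, center (-12, 6), transverse axis vertical; a² = 9, b² = 16.
c² = a² + b² = 25, so c = 5.
e = c/a = 5/3.

e = 5/3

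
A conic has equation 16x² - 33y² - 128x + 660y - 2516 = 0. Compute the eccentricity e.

Collect terms: 16(x² - 8x) -33(y² - 20y) = 2516
Complete the square in x and y: 16(x - 4)² -33(y - 10)² = 2516 + 256 - 3300 = -528
Dividing both sides by -528: (y - 10)²/16 - (x - 4)²/33 = 1
Hyperbola, center (4, 10), transverse axis vertical; a² = 16, b² = 33.
c² = a² + b² = 49, so c = 7.
e = c/a = 7/4.

e = 7/4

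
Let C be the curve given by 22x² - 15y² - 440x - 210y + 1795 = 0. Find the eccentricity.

Group the x- and y-terms: 22(x² - 20x) -15(y² + 14y) = -1795
Complete the square: 22(x - 10)² -15(y + 7)² = -1795 + 2200 - 735 = -330
Dividing both sides by -330: (y + 7)²/22 - (x - 10)²/15 = 1
Hyperbola, center (10, -7), transverse axis vertical; a² = 22, b² = 15.
c² = a² + b² = 37, so c = √37.
e = c/a = √37/√22 = √814/22.

e = √814/22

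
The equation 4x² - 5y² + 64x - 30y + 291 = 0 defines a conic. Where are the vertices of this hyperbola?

Group the x- and y-terms: 4(x² + 16x) -5(y² + 6y) = -291
Complete the square: 4(x + 8)² -5(y + 3)² = -291 + 256 - 45 = -80
Divide by -80: (y + 3)²/16 - (x + 8)²/20 = 1
Hyperbola, center (-8, -3), transverse axis vertical; a² = 16, b² = 20.
a = 4. Vertices at (h, k ± a).

(-8, -7) and (-8, 1)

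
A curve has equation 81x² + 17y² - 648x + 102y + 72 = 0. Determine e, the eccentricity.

Collect terms: 81(x² - 8x) + 17(y² + 6y) = -72
Complete the square in x and y: 81(x - 4)² + 17(y + 3)² = -72 + 1296 + 153 = 1377
Dividing both sides by 1377: (x - 4)²/17 + (y + 3)²/81 = 1
Ellipse, center (4, -3), major axis vertical; a² = 81, b² = 17.
c² = a² - b² = 64, so c = 8.
e = c/a = 8/9.

e = 8/9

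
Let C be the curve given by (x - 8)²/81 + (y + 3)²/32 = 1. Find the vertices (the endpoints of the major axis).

(-1, -3) and (17, -3)

Center (8, -3). The larger denominator 81 sits under the x-term, so the major axis is horizontal; a² = 81, b² = 32.
a = 9. Vertices at (h ± a, k).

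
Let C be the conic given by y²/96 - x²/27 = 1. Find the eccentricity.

e = √82/8

Center (0, 0). The positive term is the y-term, so the transverse axis is vertical; a² = 96, b² = 27.
c² = a² + b² = 123, so c = √123.
e = c/a = √123/4√6 = √82/8.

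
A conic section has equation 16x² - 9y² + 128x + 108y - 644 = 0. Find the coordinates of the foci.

(-14, 6) and (6, 6)

Group the x- and y-terms: 16(x² + 8x) -9(y² - 12y) = 644
Complete the square: 16(x + 4)² -9(y - 6)² = 644 + 256 - 324 = 576
Dividing both sides by 576: (x + 4)²/36 - (y - 6)²/64 = 1
Hyperbola, center (-4, 6), transverse axis horizontal; a² = 36, b² = 64.
c² = a² + b² = 36 + 64 = 100, so c = 10.
Foci lie on the horizontal axis through the center: (h ± c, k).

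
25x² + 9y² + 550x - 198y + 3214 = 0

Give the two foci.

Group the x- and y-terms: 25(x² + 22x) + 9(y² - 22y) = -3214
Completing the square gives 25(x + 11)² + 9(y - 11)² = -3214 + 3025 + 1089 = 900.
Dividing both sides by 900: (x + 11)²/36 + (y - 11)²/100 = 1
Ellipse, center (-11, 11), major axis vertical; a² = 100, b² = 36.
c² = a² - b² = 100 - 36 = 64, so c = 8.
Foci lie on the vertical axis through the center: (h, k ± c).

(-11, 3) and (-11, 19)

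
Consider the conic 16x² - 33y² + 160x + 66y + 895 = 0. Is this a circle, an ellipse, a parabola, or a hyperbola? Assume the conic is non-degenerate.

No xy term. Coefficients of x² and y² are A = 16, C = -33.
A and C have opposite signs ⇒ hyperbola.

hyperbola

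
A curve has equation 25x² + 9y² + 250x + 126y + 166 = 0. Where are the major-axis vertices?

(-5, -17) and (-5, 3)

Rearranging, 25(x² + 10x) + 9(y² + 14y) = -166.
25(x + 5)² + 9(y + 7)² = -166 + 625 + 441 = 900
Divide through by 900 to get (x + 5)²/36 + (y + 7)²/100 = 1.
Ellipse, center (-5, -7), major axis vertical; a² = 100, b² = 36.
a = 10. Vertices at (h, k ± a).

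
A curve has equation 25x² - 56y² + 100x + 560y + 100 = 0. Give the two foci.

(-2, -4) and (-2, 14)

Collect terms: 25(x² + 4x) -56(y² - 10y) = -100
Complete the square in x and y: 25(x + 2)² -56(y - 5)² = -100 + 100 - 1400 = -1400
Dividing both sides by -1400: (y - 5)²/25 - (x + 2)²/56 = 1
Hyperbola, center (-2, 5), transverse axis vertical; a² = 25, b² = 56.
c² = a² + b² = 25 + 56 = 81, so c = 9.
Foci lie on the vertical axis through the center: (h, k ± c).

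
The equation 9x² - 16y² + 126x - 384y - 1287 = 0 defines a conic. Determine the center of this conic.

Rearranging, 9(x² + 14x) -16(y² + 24y) = 1287.
Complete the square in x and y: 9(x + 7)² -16(y + 12)² = 1287 + 441 - 2304 = -576
Divide through by -576 to get (y + 12)²/36 - (x + 7)²/64 = 1.
Hyperbola with center (-7, -12).

(-7, -12)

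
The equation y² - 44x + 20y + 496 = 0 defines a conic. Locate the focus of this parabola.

(20, -10)

Only y is squared. Complete the square in y: (y + 10)² = 44(x - 9).
Vertex (9, -10); 4p = 44 so p = 11. Opens right.
Focus is p units from the vertex along the axis: (h + p, k).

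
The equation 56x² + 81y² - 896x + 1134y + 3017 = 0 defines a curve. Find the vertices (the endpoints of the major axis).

(-1, -7) and (17, -7)

Collect terms: 56(x² - 16x) + 81(y² + 14y) = -3017
Complete the square: 56(x - 8)² + 81(y + 7)² = -3017 + 3584 + 3969 = 4536
Divide through by 4536 to get (x - 8)²/81 + (y + 7)²/56 = 1.
Ellipse, center (8, -7), major axis horizontal; a² = 81, b² = 56.
a = 9. Vertices at (h ± a, k).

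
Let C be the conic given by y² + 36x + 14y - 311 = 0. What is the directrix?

x = 19

Only y is squared. Complete the square in y: (y + 7)² = -36(x - 10).
Vertex (10, -7); 4p = -36 so p = -9. Opens left.
Directrix is the vertical line x = h − p = 10 − (-9) = 19.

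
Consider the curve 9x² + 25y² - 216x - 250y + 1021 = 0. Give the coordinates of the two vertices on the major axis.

Group the x- and y-terms: 9(x² - 24x) + 25(y² - 10y) = -1021
9(x - 12)² + 25(y - 5)² = -1021 + 1296 + 625 = 900
Divide by 900: (x - 12)²/100 + (y - 5)²/36 = 1
Ellipse, center (12, 5), major axis horizontal; a² = 100, b² = 36.
a = 10. Vertices at (h ± a, k).

(2, 5) and (22, 5)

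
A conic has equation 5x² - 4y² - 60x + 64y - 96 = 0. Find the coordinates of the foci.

Group: 5(x² - 12x) -4(y² - 16y) = 96
Complete the square: 5(x - 6)² -4(y - 8)² = 96 + 180 - 256 = 20
Divide by 20: (x - 6)²/4 - (y - 8)²/5 = 1
Hyperbola, center (6, 8), transverse axis horizontal; a² = 4, b² = 5.
c² = a² + b² = 4 + 5 = 9, so c = 3.
Foci lie on the horizontal axis through the center: (h ± c, k).

(3, 8) and (9, 8)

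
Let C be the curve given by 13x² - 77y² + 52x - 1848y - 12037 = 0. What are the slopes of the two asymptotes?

√1001/77 and -√1001/77

Collect terms: 13(x² + 4x) -77(y² + 24y) = 12037
Complete the square: 13(x + 2)² -77(y + 12)² = 12037 + 52 - 11088 = 1001
Divide by 1001: (x + 2)²/77 - (y + 12)²/13 = 1
Hyperbola, center (-2, -12), transverse axis horizontal; a² = 77, b² = 13.
For a horizontal hyperbola the asymptotes have slope ±b/a.
Here that is ±√13/√77 = ±√1001/77.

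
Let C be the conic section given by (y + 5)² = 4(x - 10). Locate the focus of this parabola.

Vertex (10, -5); 4p = 4 so p = 1. Opens right.
Focus is p units from the vertex along the axis: (h + p, k).

(11, -5)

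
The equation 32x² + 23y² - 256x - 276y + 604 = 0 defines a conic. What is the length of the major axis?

32(x² - 8x) + 23(y² - 12y) = -604
32(x - 4)² + 23(y - 6)² = -604 + 512 + 828 = 736
Divide through by 736 to get (x - 4)²/23 + (y - 6)²/32 = 1.
Ellipse, center (4, 6), major axis vertical; a² = 32, b² = 23.
a² = 32 so a = 4√2; the major axis has length 2a = 8√2.

8√2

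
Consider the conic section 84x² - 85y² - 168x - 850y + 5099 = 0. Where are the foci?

Rearranging, 84(x² - 2x) -85(y² + 10y) = -5099.
Completing the square gives 84(x - 1)² -85(y + 5)² = -5099 + 84 - 2125 = -7140.
Divide through by -7140 to get (y + 5)²/84 - (x - 1)²/85 = 1.
Hyperbola, center (1, -5), transverse axis vertical; a² = 84, b² = 85.
c² = a² + b² = 84 + 85 = 169, so c = 13.
Foci lie on the vertical axis through the center: (h, k ± c).

(1, -18) and (1, 8)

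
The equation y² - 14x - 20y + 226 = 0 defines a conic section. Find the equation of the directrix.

Only y is squared. Complete the square in y: (y - 10)² = 14(x - 9).
Vertex (9, 10); 4p = 14 so p = 7/2. Opens right.
Directrix is the vertical line x = h − p = 9 − (7/2) = 11/2.

x = 11/2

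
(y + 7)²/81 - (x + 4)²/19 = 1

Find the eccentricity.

e = 10/9

Center (-4, -7). The positive term is the y-term, so the transverse axis is vertical; a² = 81, b² = 19.
c² = a² + b² = 100, so c = 10.
e = c/a = 10/9.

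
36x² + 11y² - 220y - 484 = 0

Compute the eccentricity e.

e = 5/6

36x² + 11(y² - 20y) = 484
Completing the square gives 36x² + 11(y - 10)² = 484 + 0 + 1100 = 1584.
Divide through by 1584 to get x²/44 + (y - 10)²/144 = 1.
Ellipse, center (0, 10), major axis vertical; a² = 144, b² = 44.
c² = a² - b² = 100, so c = 10.
e = c/a = 10/12 = 5/6.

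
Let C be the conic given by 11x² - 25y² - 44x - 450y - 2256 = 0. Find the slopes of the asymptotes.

√11/5 and -√11/5

Group the x- and y-terms: 11(x² - 4x) -25(y² + 18y) = 2256
11(x - 2)² -25(y + 9)² = 2256 + 44 - 2025 = 275
Divide through by 275 to get (x - 2)²/25 - (y + 9)²/11 = 1.
Hyperbola, center (2, -9), transverse axis horizontal; a² = 25, b² = 11.
For a horizontal hyperbola the asymptotes have slope ±b/a.
Here that is ±√11/5.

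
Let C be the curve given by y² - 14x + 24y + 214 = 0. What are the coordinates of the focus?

Only y is squared. Complete the square in y: (y + 12)² = 14(x - 5).
Vertex (5, -12); 4p = 14 so p = 7/2. Opens right.
Focus is p units from the vertex along the axis: (h + p, k).

(17/2, -12)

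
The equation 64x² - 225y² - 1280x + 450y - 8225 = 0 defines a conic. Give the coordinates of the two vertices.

Group the x- and y-terms: 64(x² - 20x) -225(y² - 2y) = 8225
64(x - 10)² -225(y - 1)² = 8225 + 6400 - 225 = 14400
Dividing both sides by 14400: (x - 10)²/225 - (y - 1)²/64 = 1
Hyperbola, center (10, 1), transverse axis horizontal; a² = 225, b² = 64.
a = 15. Vertices at (h ± a, k).

(-5, 1) and (25, 1)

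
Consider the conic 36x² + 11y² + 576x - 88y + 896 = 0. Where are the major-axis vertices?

(-8, -8) and (-8, 16)

36(x² + 16x) + 11(y² - 8y) = -896
Complete the square in x and y: 36(x + 8)² + 11(y - 4)² = -896 + 2304 + 176 = 1584
Divide by 1584: (x + 8)²/44 + (y - 4)²/144 = 1
Ellipse, center (-8, 4), major axis vertical; a² = 144, b² = 44.
a = 12. Vertices at (h, k ± a).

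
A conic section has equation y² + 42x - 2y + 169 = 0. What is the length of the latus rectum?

42

Only y is squared. Complete the square in y: (y - 1)² = -42(x + 4).
Vertex (-4, 1); 4p = -42 so p = -21/2. Opens left.
Latus rectum length = |4p| = 42.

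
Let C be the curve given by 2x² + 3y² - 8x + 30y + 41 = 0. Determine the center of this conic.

Rearranging, 2(x² - 4x) + 3(y² + 10y) = -41.
Complete the square in x and y: 2(x - 2)² + 3(y + 5)² = -41 + 8 + 75 = 42
Dividing both sides by 42: (x - 2)²/21 + (y + 5)²/14 = 1
Ellipse with center (2, -5).

(2, -5)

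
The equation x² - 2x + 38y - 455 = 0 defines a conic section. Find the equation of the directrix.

y = 43/2

Only x is squared. Complete the square in x: (x - 1)² = -38(y - 12).
Vertex (1, 12); 4p = -38 so p = -19/2. Opens down.
Directrix is the horizontal line y = k − p = 12 − (-19/2) = 43/2.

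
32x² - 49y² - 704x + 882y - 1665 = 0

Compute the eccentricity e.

32(x² - 22x) -49(y² - 18y) = 1665
Completing the square gives 32(x - 11)² -49(y - 9)² = 1665 + 3872 - 3969 = 1568.
Dividing both sides by 1568: (x - 11)²/49 - (y - 9)²/32 = 1
Hyperbola, center (11, 9), transverse axis horizontal; a² = 49, b² = 32.
c² = a² + b² = 81, so c = 9.
e = c/a = 9/7.

e = 9/7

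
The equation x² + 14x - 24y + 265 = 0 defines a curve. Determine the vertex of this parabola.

Only x is squared. Complete the square in x: (x + 7)² = 24(y - 9).
Vertex (-7, 9); 4p = 24 so p = 6. Opens up.

(-7, 9)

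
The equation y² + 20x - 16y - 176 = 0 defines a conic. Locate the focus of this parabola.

(7, 8)

Only y is squared. Complete the square in y: (y - 8)² = -20(x - 12).
Vertex (12, 8); 4p = -20 so p = -5. Opens left.
Focus is p units from the vertex along the axis: (h + p, k).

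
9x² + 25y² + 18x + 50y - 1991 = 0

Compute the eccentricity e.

Collect terms: 9(x² + 2x) + 25(y² + 2y) = 1991
Complete the square: 9(x + 1)² + 25(y + 1)² = 1991 + 9 + 25 = 2025
Divide by 2025: (x + 1)²/225 + (y + 1)²/81 = 1
Ellipse, center (-1, -1), major axis horizontal; a² = 225, b² = 81.
c² = a² - b² = 144, so c = 12.
e = c/a = 12/15 = 4/5.

e = 4/5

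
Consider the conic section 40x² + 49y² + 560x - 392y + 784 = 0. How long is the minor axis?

4√10

40(x² + 14x) + 49(y² - 8y) = -784
Completing the square gives 40(x + 7)² + 49(y - 4)² = -784 + 1960 + 784 = 1960.
Divide by 1960: (x + 7)²/49 + (y - 4)²/40 = 1
Ellipse, center (-7, 4), major axis horizontal; a² = 49, b² = 40.
b² = 40 so b = 2√10; the minor axis has length 2b = 4√10.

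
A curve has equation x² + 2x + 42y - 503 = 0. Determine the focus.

(-1, 3/2)

Only x is squared. Complete the square in x: (x + 1)² = -42(y - 12).
Vertex (-1, 12); 4p = -42 so p = -21/2. Opens down.
Focus is p units from the vertex along the axis: (h, k + p).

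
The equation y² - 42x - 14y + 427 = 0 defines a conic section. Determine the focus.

(39/2, 7)

Only y is squared. Complete the square in y: (y - 7)² = 42(x - 9).
Vertex (9, 7); 4p = 42 so p = 21/2. Opens right.
Focus is p units from the vertex along the axis: (h + p, k).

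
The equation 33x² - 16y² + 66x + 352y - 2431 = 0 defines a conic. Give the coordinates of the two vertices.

(-5, 11) and (3, 11)

33(x² + 2x) -16(y² - 22y) = 2431
Completing the square gives 33(x + 1)² -16(y - 11)² = 2431 + 33 - 1936 = 528.
Divide by 528: (x + 1)²/16 - (y - 11)²/33 = 1
Hyperbola, center (-1, 11), transverse axis horizontal; a² = 16, b² = 33.
a = 4. Vertices at (h ± a, k).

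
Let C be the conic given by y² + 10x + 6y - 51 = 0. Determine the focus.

(7/2, -3)

Only y is squared. Complete the square in y: (y + 3)² = -10(x - 6).
Vertex (6, -3); 4p = -10 so p = -5/2. Opens left.
Focus is p units from the vertex along the axis: (h + p, k).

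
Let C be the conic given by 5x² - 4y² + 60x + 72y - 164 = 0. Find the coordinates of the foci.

Group: 5(x² + 12x) -4(y² - 18y) = 164
Complete the square in x and y: 5(x + 6)² -4(y - 9)² = 164 + 180 - 324 = 20
Divide through by 20 to get (x + 6)²/4 - (y - 9)²/5 = 1.
Hyperbola, center (-6, 9), transverse axis horizontal; a² = 4, b² = 5.
c² = a² + b² = 4 + 5 = 9, so c = 3.
Foci lie on the horizontal axis through the center: (h ± c, k).

(-9, 9) and (-3, 9)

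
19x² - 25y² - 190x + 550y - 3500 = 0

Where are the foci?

(5 - 2√22, 11) and (5 + 2√22, 11)

Rearranging, 19(x² - 10x) -25(y² - 22y) = 3500.
19(x - 5)² -25(y - 11)² = 3500 + 475 - 3025 = 950
Divide through by 950 to get (x - 5)²/50 - (y - 11)²/38 = 1.
Hyperbola, center (5, 11), transverse axis horizontal; a² = 50, b² = 38.
c² = a² + b² = 50 + 38 = 88, so c = 2√22.
Foci lie on the horizontal axis through the center: (h ± c, k).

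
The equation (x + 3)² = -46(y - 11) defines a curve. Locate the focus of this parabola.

Vertex (-3, 11); 4p = -46 so p = -23/2. Opens down.
Focus is p units from the vertex along the axis: (h, k + p).

(-3, -1/2)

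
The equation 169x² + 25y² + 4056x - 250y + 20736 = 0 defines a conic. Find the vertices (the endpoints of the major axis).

(-12, -8) and (-12, 18)

Collect terms: 169(x² + 24x) + 25(y² - 10y) = -20736
Complete the square: 169(x + 12)² + 25(y - 5)² = -20736 + 24336 + 625 = 4225
Divide through by 4225 to get (x + 12)²/25 + (y - 5)²/169 = 1.
Ellipse, center (-12, 5), major axis vertical; a² = 169, b² = 25.
a = 13. Vertices at (h, k ± a).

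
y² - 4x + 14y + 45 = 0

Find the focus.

(0, -7)

Only y is squared. Complete the square in y: (y + 7)² = 4(x + 1).
Vertex (-1, -7); 4p = 4 so p = 1. Opens right.
Focus is p units from the vertex along the axis: (h + p, k).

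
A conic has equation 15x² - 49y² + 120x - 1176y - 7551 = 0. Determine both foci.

(-12, -12) and (4, -12)

Rearranging, 15(x² + 8x) -49(y² + 24y) = 7551.
Complete the square in x and y: 15(x + 4)² -49(y + 12)² = 7551 + 240 - 7056 = 735
Divide through by 735 to get (x + 4)²/49 - (y + 12)²/15 = 1.
Hyperbola, center (-4, -12), transverse axis horizontal; a² = 49, b² = 15.
c² = a² + b² = 49 + 15 = 64, so c = 8.
Foci lie on the horizontal axis through the center: (h ± c, k).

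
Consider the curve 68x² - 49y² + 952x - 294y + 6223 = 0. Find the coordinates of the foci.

(-7, -3 - 3√13) and (-7, -3 + 3√13)

Group the x- and y-terms: 68(x² + 14x) -49(y² + 6y) = -6223
68(x + 7)² -49(y + 3)² = -6223 + 3332 - 441 = -3332
Divide through by -3332 to get (y + 3)²/68 - (x + 7)²/49 = 1.
Hyperbola, center (-7, -3), transverse axis vertical; a² = 68, b² = 49.
c² = a² + b² = 68 + 49 = 117, so c = 3√13.
Foci lie on the vertical axis through the center: (h, k ± c).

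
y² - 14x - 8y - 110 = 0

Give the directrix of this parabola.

Only y is squared. Complete the square in y: (y - 4)² = 14(x + 9).
Vertex (-9, 4); 4p = 14 so p = 7/2. Opens right.
Directrix is the vertical line x = h − p = -9 − (7/2) = -25/2.

x = -25/2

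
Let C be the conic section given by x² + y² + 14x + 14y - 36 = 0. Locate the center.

(x² + 14x) + (y² + 14y) = 36
Complete the square: (x + 7)² + (y + 7)² = 36 + 49 + 49 = 134
So (x + 7)² + (y + 7)² = 134.
Circle centered at (-7, -7) with r² = 134.

(-7, -7)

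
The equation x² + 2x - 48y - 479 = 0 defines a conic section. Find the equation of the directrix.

Only x is squared. Complete the square in x: (x + 1)² = 48(y + 10).
Vertex (-1, -10); 4p = 48 so p = 12. Opens up.
Directrix is the horizontal line y = k − p = -10 − (12) = -22.

y = -22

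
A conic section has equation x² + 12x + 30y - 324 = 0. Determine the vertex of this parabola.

(-6, 12)

Only x is squared. Complete the square in x: (x + 6)² = -30(y - 12).
Vertex (-6, 12); 4p = -30 so p = -15/2. Opens down.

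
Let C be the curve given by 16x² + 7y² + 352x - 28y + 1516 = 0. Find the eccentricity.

Group the x- and y-terms: 16(x² + 22x) + 7(y² - 4y) = -1516
Complete the square in x and y: 16(x + 11)² + 7(y - 2)² = -1516 + 1936 + 28 = 448
Divide through by 448 to get (x + 11)²/28 + (y - 2)²/64 = 1.
Ellipse, center (-11, 2), major axis vertical; a² = 64, b² = 28.
c² = a² - b² = 36, so c = 6.
e = c/a = 6/8 = 3/4.

e = 3/4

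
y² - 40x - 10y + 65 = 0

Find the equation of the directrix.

Only y is squared. Complete the square in y: (y - 5)² = 40(x - 1).
Vertex (1, 5); 4p = 40 so p = 10. Opens right.
Directrix is the vertical line x = h − p = 1 − (10) = -9.

x = -9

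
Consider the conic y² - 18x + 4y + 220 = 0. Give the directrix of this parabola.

Only y is squared. Complete the square in y: (y + 2)² = 18(x - 12).
Vertex (12, -2); 4p = 18 so p = 9/2. Opens right.
Directrix is the vertical line x = h − p = 12 − (9/2) = 15/2.

x = 15/2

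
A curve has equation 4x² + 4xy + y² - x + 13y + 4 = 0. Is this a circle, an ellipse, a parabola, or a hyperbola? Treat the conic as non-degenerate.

parabola

A = 4, B = 4, C = 1.
Discriminant B² − 4AC = 4² − 4·4·1 = 0.
B² − 4AC = 0 ⇒ parabola.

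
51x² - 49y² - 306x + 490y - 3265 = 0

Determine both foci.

Group: 51(x² - 6x) -49(y² - 10y) = 3265
Complete the square in x and y: 51(x - 3)² -49(y - 5)² = 3265 + 459 - 1225 = 2499
Divide through by 2499 to get (x - 3)²/49 - (y - 5)²/51 = 1.
Hyperbola, center (3, 5), transverse axis horizontal; a² = 49, b² = 51.
c² = a² + b² = 49 + 51 = 100, so c = 10.
Foci lie on the horizontal axis through the center: (h ± c, k).

(-7, 5) and (13, 5)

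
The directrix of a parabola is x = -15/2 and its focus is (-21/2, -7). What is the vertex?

The vertex is the midpoint between the focus and the directrix along the axis of symmetry.
Axis is horizontal (directrix is vertical). Vertex x-coordinate = (-21/2 + (-15/2))/2 = -9; y-coordinate = -7.

(-9, -7)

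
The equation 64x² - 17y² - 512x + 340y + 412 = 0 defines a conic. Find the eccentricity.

Group the x- and y-terms: 64(x² - 8x) -17(y² - 20y) = -412
Complete the square in x and y: 64(x - 4)² -17(y - 10)² = -412 + 1024 - 1700 = -1088
Divide through by -1088 to get (y - 10)²/64 - (x - 4)²/17 = 1.
Hyperbola, center (4, 10), transverse axis vertical; a² = 64, b² = 17.
c² = a² + b² = 81, so c = 9.
e = c/a = 9/8.

e = 9/8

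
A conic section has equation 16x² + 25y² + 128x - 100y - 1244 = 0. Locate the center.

16(x² + 8x) + 25(y² - 4y) = 1244
Complete the square: 16(x + 4)² + 25(y - 2)² = 1244 + 256 + 100 = 1600
Divide through by 1600 to get (x + 4)²/100 + (y - 2)²/64 = 1.
Ellipse with center (-4, 2).

(-4, 2)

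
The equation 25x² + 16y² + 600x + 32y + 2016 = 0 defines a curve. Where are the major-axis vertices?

25(x² + 24x) + 16(y² + 2y) = -2016
Completing the square gives 25(x + 12)² + 16(y + 1)² = -2016 + 3600 + 16 = 1600.
Divide by 1600: (x + 12)²/64 + (y + 1)²/100 = 1
Ellipse, center (-12, -1), major axis vertical; a² = 100, b² = 64.
a = 10. Vertices at (h, k ± a).

(-12, -11) and (-12, 9)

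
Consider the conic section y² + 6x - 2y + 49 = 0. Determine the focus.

(-19/2, 1)

Only y is squared. Complete the square in y: (y - 1)² = -6(x + 8).
Vertex (-8, 1); 4p = -6 so p = -3/2. Opens left.
Focus is p units from the vertex along the axis: (h + p, k).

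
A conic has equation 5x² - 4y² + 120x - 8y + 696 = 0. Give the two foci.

Group: 5(x² + 24x) -4(y² + 2y) = -696
Complete the square in x and y: 5(x + 12)² -4(y + 1)² = -696 + 720 - 4 = 20
Divide through by 20 to get (x + 12)²/4 - (y + 1)²/5 = 1.
Hyperbola, center (-12, -1), transverse axis horizontal; a² = 4, b² = 5.
c² = a² + b² = 4 + 5 = 9, so c = 3.
Foci lie on the horizontal axis through the center: (h ± c, k).

(-15, -1) and (-9, -1)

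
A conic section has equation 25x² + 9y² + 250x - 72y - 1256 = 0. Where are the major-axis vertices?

Group the x- and y-terms: 25(x² + 10x) + 9(y² - 8y) = 1256
Complete the square in x and y: 25(x + 5)² + 9(y - 4)² = 1256 + 625 + 144 = 2025
Dividing both sides by 2025: (x + 5)²/81 + (y - 4)²/225 = 1
Ellipse, center (-5, 4), major axis vertical; a² = 225, b² = 81.
a = 15. Vertices at (h, k ± a).

(-5, -11) and (-5, 19)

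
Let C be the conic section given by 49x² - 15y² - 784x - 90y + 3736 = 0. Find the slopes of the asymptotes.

7√15/15 and -7√15/15

49(x² - 16x) -15(y² + 6y) = -3736
Complete the square in x and y: 49(x - 8)² -15(y + 3)² = -3736 + 3136 - 135 = -735
Divide through by -735 to get (y + 3)²/49 - (x - 8)²/15 = 1.
Hyperbola, center (8, -3), transverse axis vertical; a² = 49, b² = 15.
For a vertical hyperbola the asymptotes have slope ±a/b.
Here that is ±7/√15 = ±7√15/15.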